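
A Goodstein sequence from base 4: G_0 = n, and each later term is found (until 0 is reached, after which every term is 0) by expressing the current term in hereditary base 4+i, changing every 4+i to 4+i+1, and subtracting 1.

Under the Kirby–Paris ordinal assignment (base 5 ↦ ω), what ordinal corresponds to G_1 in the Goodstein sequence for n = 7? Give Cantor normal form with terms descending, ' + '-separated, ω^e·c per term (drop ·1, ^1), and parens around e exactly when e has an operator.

ω + 2

base 4: 7 = 4 + 3; at 5: 5 + 3 = 8; next = 7
base 5: 7 = 5 + 2; at 6: 6 + 2 = 8; next = 7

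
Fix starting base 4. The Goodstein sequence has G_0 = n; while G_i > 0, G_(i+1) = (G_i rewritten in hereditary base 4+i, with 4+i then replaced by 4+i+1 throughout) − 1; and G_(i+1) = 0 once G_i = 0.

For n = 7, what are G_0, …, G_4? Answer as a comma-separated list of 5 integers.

(0) 7|_4 = 4 + 3 ↦ 5 + 3|_5 = 8 ⇒ 7
(1) 7|_5 = 5 + 2 ↦ 6 + 2|_6 = 8 ⇒ 7
(2) 7|_6 = 6 + 1 ↦ 7 + 1|_7 = 8 ⇒ 7
(3) 7|_7 = 7 ↦ 8|_8 = 8 ⇒ 7

7, 7, 7, 7, 7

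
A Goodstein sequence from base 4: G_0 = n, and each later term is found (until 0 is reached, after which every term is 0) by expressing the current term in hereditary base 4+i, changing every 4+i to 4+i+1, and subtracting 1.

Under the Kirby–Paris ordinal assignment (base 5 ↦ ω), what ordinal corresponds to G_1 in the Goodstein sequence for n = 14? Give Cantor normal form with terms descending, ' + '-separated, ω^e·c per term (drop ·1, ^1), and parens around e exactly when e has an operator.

ω·3 + 1

(0) 14|_4 = 3·4 + 2 ↦ 3·5 + 2|_5 = 17 ⇒ 16
(1) 16|_5 = 3·5 + 1 ↦ 3·6 + 1|_6 = 19 ⇒ 18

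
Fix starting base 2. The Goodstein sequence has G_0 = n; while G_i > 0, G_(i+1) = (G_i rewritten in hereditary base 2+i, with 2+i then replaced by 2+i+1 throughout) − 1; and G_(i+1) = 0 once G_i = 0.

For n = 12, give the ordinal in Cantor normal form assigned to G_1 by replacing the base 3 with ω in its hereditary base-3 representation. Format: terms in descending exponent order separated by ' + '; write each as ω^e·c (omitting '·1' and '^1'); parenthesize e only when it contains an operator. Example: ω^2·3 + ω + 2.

ω^(ω + 1) + ω^2·2 + ω·2 + 2

[0] 12 ≡ 2^(2 + 1) + 2^2 (base 2). Lift 3: 108. −1: 107.
[1] 107 ≡ 3^(3 + 1) + 2·3^2 + 2·3 + 2 (base 3). Lift 4: 1066. −1: 1065.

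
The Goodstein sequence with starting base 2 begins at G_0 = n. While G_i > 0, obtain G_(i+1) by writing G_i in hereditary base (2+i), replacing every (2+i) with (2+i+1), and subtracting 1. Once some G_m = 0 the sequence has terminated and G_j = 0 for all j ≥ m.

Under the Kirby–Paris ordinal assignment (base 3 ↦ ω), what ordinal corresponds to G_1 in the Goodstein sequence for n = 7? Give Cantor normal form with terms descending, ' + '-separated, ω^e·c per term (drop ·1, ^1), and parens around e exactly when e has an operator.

(0) 7|_2 = 2^2 + 2 + 1 ↦ 3^3 + 3 + 1|_3 = 31 ⇒ 30
(1) 30|_3 = 3^3 + 3 ↦ 4^4 + 4|_4 = 260 ⇒ 259

ω^ω + ω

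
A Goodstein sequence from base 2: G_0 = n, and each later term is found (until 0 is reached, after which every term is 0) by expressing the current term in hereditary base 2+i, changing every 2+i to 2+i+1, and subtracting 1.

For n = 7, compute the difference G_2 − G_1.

229

i=0: 7 = 2^2 + 2 + 1 (b=2); 2→3: 3^3 + 3 + 1 = 31; 31−1 = 30
i=1: 30 = 3^3 + 3 (b=3); 3→4: 4^4 + 4 = 260; 260−1 = 259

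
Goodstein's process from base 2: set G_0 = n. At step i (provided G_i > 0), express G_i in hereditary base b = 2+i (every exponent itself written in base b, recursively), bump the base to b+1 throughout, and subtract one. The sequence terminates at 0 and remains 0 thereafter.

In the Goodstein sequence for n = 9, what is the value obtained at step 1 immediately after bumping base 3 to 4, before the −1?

1024

[0] 9 ≡ 2^(2 + 1) + 1 (base 2). Lift 3: 82. −1: 81.
[1] 81 ≡ 3^(3 + 1) (base 3). Lift 4: 1024. −1: 1023.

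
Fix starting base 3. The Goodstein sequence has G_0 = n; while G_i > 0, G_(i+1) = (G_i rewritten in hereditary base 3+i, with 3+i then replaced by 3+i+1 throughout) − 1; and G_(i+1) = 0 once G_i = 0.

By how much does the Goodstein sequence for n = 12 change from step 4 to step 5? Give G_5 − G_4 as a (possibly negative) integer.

14

G_0 = 12. HB_3(12) = 3^2 + 3. Bump = 20. G_1 = 19.
G_1 = 19. HB_4(19) = 4^2 + 3. Bump = 28. G_2 = 27.
G_2 = 27. HB_5(27) = 5^2 + 2. Bump = 38. G_3 = 37.
G_3 = 37. HB_6(37) = 6^2 + 1. Bump = 50. G_4 = 49.
G_4 = 49. HB_7(49) = 7^2. Bump = 64. G_5 = 63.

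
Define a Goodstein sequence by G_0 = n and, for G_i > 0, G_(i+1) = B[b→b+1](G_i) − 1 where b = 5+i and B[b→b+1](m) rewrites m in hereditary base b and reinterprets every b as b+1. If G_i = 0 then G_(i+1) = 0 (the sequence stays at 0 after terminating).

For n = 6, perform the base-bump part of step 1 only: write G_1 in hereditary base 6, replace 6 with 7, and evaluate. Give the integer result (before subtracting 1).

7

i=0: 6 = 5 + 1 (b=5); 5→6: 6 + 1 = 7; 7−1 = 6
i=1: 6 = 6 (b=6); 6→7: 7 = 7; 7−1 = 6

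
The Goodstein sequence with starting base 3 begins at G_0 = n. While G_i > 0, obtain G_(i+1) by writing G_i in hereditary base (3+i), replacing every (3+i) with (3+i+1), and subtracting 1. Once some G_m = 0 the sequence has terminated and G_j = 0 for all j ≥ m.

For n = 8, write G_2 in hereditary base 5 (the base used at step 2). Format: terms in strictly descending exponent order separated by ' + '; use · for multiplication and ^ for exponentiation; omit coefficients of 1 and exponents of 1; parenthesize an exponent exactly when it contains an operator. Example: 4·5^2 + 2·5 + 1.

2·5

[0] 8 ≡ 2·3 + 2 (base 3). Lift 4: 10. −1: 9.
[1] 9 ≡ 2·4 + 1 (base 4). Lift 5: 11. −1: 10.
[2] 10 ≡ 2·5 (base 5). Lift 6: 12. −1: 11.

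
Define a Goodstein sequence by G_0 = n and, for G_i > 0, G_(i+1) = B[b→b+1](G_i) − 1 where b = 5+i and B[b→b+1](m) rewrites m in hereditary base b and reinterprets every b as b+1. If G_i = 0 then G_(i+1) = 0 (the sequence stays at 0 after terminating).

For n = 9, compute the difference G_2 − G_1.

0

G_0 = 9. HB_5(9) = 5 + 4. Bump = 10. G_1 = 9.
G_1 = 9. HB_6(9) = 6 + 3. Bump = 10. G_2 = 9.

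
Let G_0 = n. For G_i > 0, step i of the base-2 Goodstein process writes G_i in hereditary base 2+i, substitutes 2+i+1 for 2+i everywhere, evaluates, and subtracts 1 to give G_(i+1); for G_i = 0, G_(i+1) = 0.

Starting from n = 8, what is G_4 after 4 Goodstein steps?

base 2: 8 = 2^(2 + 1); at 3: 3^(3 + 1) = 81; next = 80
base 3: 80 = 2·3^3 + 2·3^2 + 2·3 + 2; at 4: 2·4^4 + 2·4^2 + 2·4 + 2 = 554; next = 553
base 4: 553 = 2·4^4 + 2·4^2 + 2·4 + 1; at 5: 2·5^5 + 2·5^2 + 2·5 + 1 = 6311; next = 6310
base 5: 6310 = 2·5^5 + 2·5^2 + 2·5; at 6: 2·6^6 + 2·6^2 + 2·6 = 93396; next = 93395
base 6: 93395 = 2·6^6 + 2·6^2 + 6 + 5; at 7: 2·7^7 + 2·7^2 + 7 + 5 = 1647196; next = 1647195

93395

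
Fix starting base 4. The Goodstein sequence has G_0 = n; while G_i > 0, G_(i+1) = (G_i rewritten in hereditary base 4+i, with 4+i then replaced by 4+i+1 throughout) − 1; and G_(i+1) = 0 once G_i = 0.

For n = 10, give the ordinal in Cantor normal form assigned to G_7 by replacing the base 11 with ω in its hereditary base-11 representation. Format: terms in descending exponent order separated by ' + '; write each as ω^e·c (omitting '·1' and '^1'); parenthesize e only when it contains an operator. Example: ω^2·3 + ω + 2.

i=0: 10 = 2·4 + 2 (b=4); 4→5: 2·5 + 2 = 12; 12−1 = 11
i=1: 11 = 2·5 + 1 (b=5); 5→6: 2·6 + 1 = 13; 13−1 = 12
i=2: 12 = 2·6 (b=6); 6→7: 2·7 = 14; 14−1 = 13
i=3: 13 = 7 + 6 (b=7); 7→8: 8 + 6 = 14; 14−1 = 13
i=4: 13 = 8 + 5 (b=8); 8→9: 9 + 5 = 14; 14−1 = 13
i=5: 13 = 9 + 4 (b=9); 9→10: 10 + 4 = 14; 14−1 = 13
i=6: 13 = 10 + 3 (b=10); 10→11: 11 + 3 = 14; 14−1 = 13

ω + 2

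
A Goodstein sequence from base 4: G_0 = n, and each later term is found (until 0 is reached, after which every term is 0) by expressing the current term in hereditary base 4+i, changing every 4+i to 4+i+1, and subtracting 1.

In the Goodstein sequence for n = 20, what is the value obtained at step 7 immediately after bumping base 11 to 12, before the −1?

G_0 = 20. HB_4(20) = 4^2 + 4. Bump = 30. G_1 = 29.
G_1 = 29. HB_5(29) = 5^2 + 4. Bump = 40. G_2 = 39.
G_2 = 39. HB_6(39) = 6^2 + 3. Bump = 52. G_3 = 51.
G_3 = 51. HB_7(51) = 7^2 + 2. Bump = 66. G_4 = 65.
G_4 = 65. HB_8(65) = 8^2 + 1. Bump = 82. G_5 = 81.
G_5 = 81. HB_9(81) = 9^2. Bump = 100. G_6 = 99.
G_6 = 99. HB_10(99) = 9·10 + 9. Bump = 108. G_7 = 107.

116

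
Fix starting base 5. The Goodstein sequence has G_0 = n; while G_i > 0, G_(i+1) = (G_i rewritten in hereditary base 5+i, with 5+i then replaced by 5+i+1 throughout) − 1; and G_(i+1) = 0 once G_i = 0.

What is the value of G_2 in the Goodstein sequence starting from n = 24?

30

step 0: 24 = 4·5 + 4; sub 6 for 5: 4·6 + 4; = 28; G_1 = 28−1 = 27
step 1: 27 = 4·6 + 3; sub 7 for 6: 4·7 + 3; = 31; G_2 = 31−1 = 30
step 2: 30 = 4·7 + 2; sub 8 for 7: 4·8 + 2; = 34; G_3 = 34−1 = 33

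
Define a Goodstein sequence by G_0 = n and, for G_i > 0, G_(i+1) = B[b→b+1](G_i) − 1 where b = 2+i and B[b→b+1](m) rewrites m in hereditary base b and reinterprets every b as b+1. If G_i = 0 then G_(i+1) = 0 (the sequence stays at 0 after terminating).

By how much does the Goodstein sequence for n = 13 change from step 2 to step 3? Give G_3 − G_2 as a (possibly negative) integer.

14813

G_0 = 13. HB_2(13) = 2^(2 + 1) + 2^2 + 1. Bump = 109. G_1 = 108.
G_1 = 108. HB_3(108) = 3^(3 + 1) + 3^3. Bump = 1280. G_2 = 1279.
G_2 = 1279. HB_4(1279) = 4^(4 + 1) + 3·4^3 + 3·4^2 + 3·4 + 3. Bump = 16093. G_3 = 16092.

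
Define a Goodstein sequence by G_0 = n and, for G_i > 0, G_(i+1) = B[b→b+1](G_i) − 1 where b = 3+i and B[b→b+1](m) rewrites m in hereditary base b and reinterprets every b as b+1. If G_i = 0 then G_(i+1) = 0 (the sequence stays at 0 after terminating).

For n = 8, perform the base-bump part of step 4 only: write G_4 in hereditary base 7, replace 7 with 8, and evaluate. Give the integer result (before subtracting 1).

12

i=0: 8 = 2·3 + 2 (b=3); 3→4: 2·4 + 2 = 10; 10−1 = 9
i=1: 9 = 2·4 + 1 (b=4); 4→5: 2·5 + 1 = 11; 11−1 = 10
i=2: 10 = 2·5 (b=5); 5→6: 2·6 = 12; 12−1 = 11
i=3: 11 = 6 + 5 (b=6); 6→7: 7 + 5 = 12; 12−1 = 11
i=4: 11 = 7 + 4 (b=7); 7→8: 8 + 4 = 12; 12−1 = 11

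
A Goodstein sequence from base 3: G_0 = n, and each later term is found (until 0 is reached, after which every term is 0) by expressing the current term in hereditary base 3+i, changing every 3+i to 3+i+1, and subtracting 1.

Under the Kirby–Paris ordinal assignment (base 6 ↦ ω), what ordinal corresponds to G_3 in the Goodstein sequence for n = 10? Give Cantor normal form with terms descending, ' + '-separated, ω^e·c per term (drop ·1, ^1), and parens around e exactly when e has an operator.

ω·4 + 3

G_0 = 10. HB_3(10) = 3^2 + 1. Bump = 17. G_1 = 16.
G_1 = 16. HB_4(16) = 4^2. Bump = 25. G_2 = 24.
G_2 = 24. HB_5(24) = 4·5 + 4. Bump = 28. G_3 = 27.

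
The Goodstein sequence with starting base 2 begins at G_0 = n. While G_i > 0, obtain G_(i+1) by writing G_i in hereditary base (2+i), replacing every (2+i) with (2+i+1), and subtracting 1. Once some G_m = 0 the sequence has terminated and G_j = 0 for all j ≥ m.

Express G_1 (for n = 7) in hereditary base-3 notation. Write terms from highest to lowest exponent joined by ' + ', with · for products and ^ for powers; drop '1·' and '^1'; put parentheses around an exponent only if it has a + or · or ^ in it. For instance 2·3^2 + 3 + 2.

(0) 7|_2 = 2^2 + 2 + 1 ↦ 3^3 + 3 + 1|_3 = 31 ⇒ 30
(1) 30|_3 = 3^3 + 3 ↦ 4^4 + 4|_4 = 260 ⇒ 259

3^3 + 3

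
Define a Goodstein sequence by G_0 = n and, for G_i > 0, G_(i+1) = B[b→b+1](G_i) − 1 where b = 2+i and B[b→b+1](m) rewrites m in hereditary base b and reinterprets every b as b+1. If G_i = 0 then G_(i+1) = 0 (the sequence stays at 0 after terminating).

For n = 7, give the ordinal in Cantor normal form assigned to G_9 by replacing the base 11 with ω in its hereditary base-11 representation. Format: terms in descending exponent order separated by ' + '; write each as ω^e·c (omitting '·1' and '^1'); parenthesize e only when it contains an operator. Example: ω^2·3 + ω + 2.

G_0=7  [base 2] 2^2 + 2 + 1  →[2↦3]→  3^3 + 3 + 1 = 31  −1 ⇒ G_1=30
G_1=30  [base 3] 3^3 + 3  →[3↦4]→  4^4 + 4 = 260  −1 ⇒ G_2=259
G_2=259  [base 4] 4^4 + 3  →[4↦5]→  5^5 + 3 = 3128  −1 ⇒ G_3=3127
G_3=3127  [base 5] 5^5 + 2  →[5↦6]→  6^6 + 2 = 46658  −1 ⇒ G_4=46657
G_4=46657  [base 6] 6^6 + 1  →[6↦7]→  7^7 + 1 = 823544  −1 ⇒ G_5=823543
G_5=823543  [base 7] 7^7  →[7↦8]→  8^8 = 16777216  −1 ⇒ G_6=16777215
G_6=16777215  [base 8] 7·8^7 + 7·8^6 + 7·8^5 + 7·8^4 + 7·8^3 + 7·8^2 + 7·8 + 7  →[8↦9]→  7·9^7 + 7·9^6 + 7·9^5 + 7·9^4 + 7·9^3 + 7·9^2 + 7·9 + 7 = 37665880  −1 ⇒ G_7=37665879
G_7=37665879  [base 9] 7·9^7 + 7·9^6 + 7·9^5 + 7·9^4 + 7·9^3 + 7·9^2 + 7·9 + 6  →[9↦10]→  7·10^7 + 7·10^6 + 7·10^5 + 7·10^4 + 7·10^3 + 7·10^2 + 7·10 + 6 = 77777776  −1 ⇒ G_8=77777775
G_8=77777775  [base 10] 7·10^7 + 7·10^6 + 7·10^5 + 7·10^4 + 7·10^3 + 7·10^2 + 7·10 + 5  →[10↦11]→  7·11^7 + 7·11^6 + 7·11^5 + 7·11^4 + 7·11^3 + 7·11^2 + 7·11 + 5 = 150051214  −1 ⇒ G_9=150051213

ω^7·7 + ω^6·7 + ω^5·7 + ω^4·7 + ω^3·7 + ω^2·7 + ω·7 + 4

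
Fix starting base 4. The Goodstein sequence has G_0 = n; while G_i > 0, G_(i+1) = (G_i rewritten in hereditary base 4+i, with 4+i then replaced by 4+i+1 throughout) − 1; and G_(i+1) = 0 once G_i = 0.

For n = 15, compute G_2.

19

G_0 = 15. HB_4(15) = 3·4 + 3. Bump = 18. G_1 = 17.
G_1 = 17. HB_5(17) = 3·5 + 2. Bump = 20. G_2 = 19.
G_2 = 19. HB_6(19) = 3·6 + 1. Bump = 22. G_3 = 21.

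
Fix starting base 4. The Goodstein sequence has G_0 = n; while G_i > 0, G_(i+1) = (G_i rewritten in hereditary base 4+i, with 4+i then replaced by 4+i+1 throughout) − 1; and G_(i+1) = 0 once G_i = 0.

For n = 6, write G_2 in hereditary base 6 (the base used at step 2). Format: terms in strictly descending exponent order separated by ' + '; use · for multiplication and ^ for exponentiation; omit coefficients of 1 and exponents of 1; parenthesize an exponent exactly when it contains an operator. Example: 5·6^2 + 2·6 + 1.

6 —HB4→ 4 + 2 —bump→ 5 + 2 = 7 —(−1)→ 6
6 —HB5→ 5 + 1 —bump→ 6 + 1 = 7 —(−1)→ 6
6 —HB6→ 6 —bump→ 7 = 7 —(−1)→ 6

6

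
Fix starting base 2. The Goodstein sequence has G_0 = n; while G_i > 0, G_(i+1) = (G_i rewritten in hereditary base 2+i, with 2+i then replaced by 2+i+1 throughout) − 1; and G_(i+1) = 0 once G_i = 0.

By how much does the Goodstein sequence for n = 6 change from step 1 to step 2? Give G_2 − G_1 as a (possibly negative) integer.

G_0=6  [base 2] 2^2 + 2  →[2↦3]→  3^3 + 3 = 30  −1 ⇒ G_1=29
G_1=29  [base 3] 3^3 + 2  →[3↦4]→  4^4 + 2 = 258  −1 ⇒ G_2=257

228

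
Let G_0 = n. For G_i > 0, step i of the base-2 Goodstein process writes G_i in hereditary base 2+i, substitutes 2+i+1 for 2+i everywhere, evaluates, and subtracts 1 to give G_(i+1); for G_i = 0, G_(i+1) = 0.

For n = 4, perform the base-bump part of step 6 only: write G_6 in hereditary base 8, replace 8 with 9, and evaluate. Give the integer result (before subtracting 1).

base 2: 4 = 2^2; at 3: 3^3 = 27; next = 26
base 3: 26 = 2·3^2 + 2·3 + 2; at 4: 2·4^2 + 2·4 + 2 = 42; next = 41
base 4: 41 = 2·4^2 + 2·4 + 1; at 5: 2·5^2 + 2·5 + 1 = 61; next = 60
base 5: 60 = 2·5^2 + 2·5; at 6: 2·6^2 + 2·6 = 84; next = 83
base 6: 83 = 2·6^2 + 6 + 5; at 7: 2·7^2 + 7 + 5 = 110; next = 109
base 7: 109 = 2·7^2 + 7 + 4; at 8: 2·8^2 + 8 + 4 = 140; next = 139
base 8: 139 = 2·8^2 + 8 + 3; at 9: 2·9^2 + 9 + 3 = 174; next = 173

174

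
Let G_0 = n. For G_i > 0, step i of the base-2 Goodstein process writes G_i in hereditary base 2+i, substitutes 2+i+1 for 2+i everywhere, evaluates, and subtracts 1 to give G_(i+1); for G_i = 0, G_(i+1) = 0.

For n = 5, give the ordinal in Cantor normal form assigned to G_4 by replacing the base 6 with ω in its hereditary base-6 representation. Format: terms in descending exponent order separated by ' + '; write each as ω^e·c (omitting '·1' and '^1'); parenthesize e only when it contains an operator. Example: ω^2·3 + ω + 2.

G_0 = 5. HB_2(5) = 2^2 + 1. Bump = 28. G_1 = 27.
G_1 = 27. HB_3(27) = 3^3. Bump = 256. G_2 = 255.
G_2 = 255. HB_4(255) = 3·4^3 + 3·4^2 + 3·4 + 3. Bump = 468. G_3 = 467.
G_3 = 467. HB_5(467) = 3·5^3 + 3·5^2 + 3·5 + 2. Bump = 776. G_4 = 775.

ω^3·3 + ω^2·3 + ω·3 + 1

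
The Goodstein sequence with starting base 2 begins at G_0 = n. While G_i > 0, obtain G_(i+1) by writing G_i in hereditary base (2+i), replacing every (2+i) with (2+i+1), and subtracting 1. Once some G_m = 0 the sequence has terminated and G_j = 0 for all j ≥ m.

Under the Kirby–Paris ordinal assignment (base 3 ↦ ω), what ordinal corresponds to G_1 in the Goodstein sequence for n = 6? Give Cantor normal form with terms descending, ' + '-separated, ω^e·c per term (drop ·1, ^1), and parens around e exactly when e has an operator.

ω^ω + 2

6 —HB2→ 2^2 + 2 —bump→ 3^3 + 3 = 30 —(−1)→ 29
29 —HB3→ 3^3 + 2 —bump→ 4^4 + 2 = 258 —(−1)→ 257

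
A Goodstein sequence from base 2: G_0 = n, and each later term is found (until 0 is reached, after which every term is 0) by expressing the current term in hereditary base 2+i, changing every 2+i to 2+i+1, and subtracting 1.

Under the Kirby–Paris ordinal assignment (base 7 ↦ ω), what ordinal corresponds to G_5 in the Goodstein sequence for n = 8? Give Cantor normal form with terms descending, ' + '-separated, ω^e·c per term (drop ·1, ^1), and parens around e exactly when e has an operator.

(0) 8|_2 = 2^(2 + 1) ↦ 3^(3 + 1)|_3 = 81 ⇒ 80
(1) 80|_3 = 2·3^3 + 2·3^2 + 2·3 + 2 ↦ 2·4^4 + 2·4^2 + 2·4 + 2|_4 = 554 ⇒ 553
(2) 553|_4 = 2·4^4 + 2·4^2 + 2·4 + 1 ↦ 2·5^5 + 2·5^2 + 2·5 + 1|_5 = 6311 ⇒ 6310
(3) 6310|_5 = 2·5^5 + 2·5^2 + 2·5 ↦ 2·6^6 + 2·6^2 + 2·6|_6 = 93396 ⇒ 93395
(4) 93395|_6 = 2·6^6 + 2·6^2 + 6 + 5 ↦ 2·7^7 + 2·7^2 + 7 + 5|_7 = 1647196 ⇒ 1647195
(5) 1647195|_7 = 2·7^7 + 2·7^2 + 7 + 4 ↦ 2·8^8 + 2·8^2 + 8 + 4|_8 = 33554572 ⇒ 33554571

ω^ω·2 + ω^2·2 + ω + 4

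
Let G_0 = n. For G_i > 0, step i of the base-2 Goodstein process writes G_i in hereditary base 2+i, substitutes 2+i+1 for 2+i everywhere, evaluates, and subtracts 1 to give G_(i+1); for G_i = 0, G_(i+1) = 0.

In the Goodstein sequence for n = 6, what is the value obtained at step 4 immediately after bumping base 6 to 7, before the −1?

98040

G_0=6  [base 2] 2^2 + 2  →[2↦3]→  3^3 + 3 = 30  −1 ⇒ G_1=29
G_1=29  [base 3] 3^3 + 2  →[3↦4]→  4^4 + 2 = 258  −1 ⇒ G_2=257
G_2=257  [base 4] 4^4 + 1  →[4↦5]→  5^5 + 1 = 3126  −1 ⇒ G_3=3125
G_3=3125  [base 5] 5^5  →[5↦6]→  6^6 = 46656  −1 ⇒ G_4=46655
G_4=46655  [base 6] 5·6^5 + 5·6^4 + 5·6^3 + 5·6^2 + 5·6 + 5  →[6↦7]→  5·7^5 + 5·7^4 + 5·7^3 + 5·7^2 + 5·7 + 5 = 98040  −1 ⇒ G_5=98039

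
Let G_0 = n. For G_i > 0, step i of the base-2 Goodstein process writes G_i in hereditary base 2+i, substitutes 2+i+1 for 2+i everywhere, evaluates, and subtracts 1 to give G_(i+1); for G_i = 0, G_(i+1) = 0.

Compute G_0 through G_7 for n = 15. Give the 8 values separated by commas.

15, 111, 1283, 18752, 326593, 6588344, 150994943, 3524450280

i=0: 15 = 2^(2 + 1) + 2^2 + 2 + 1 (b=2); 2→3: 3^(3 + 1) + 3^3 + 3 + 1 = 112; 112−1 = 111
i=1: 111 = 3^(3 + 1) + 3^3 + 3 (b=3); 3→4: 4^(4 + 1) + 4^4 + 4 = 1284; 1284−1 = 1283
i=2: 1283 = 4^(4 + 1) + 4^4 + 3 (b=4); 4→5: 5^(5 + 1) + 5^5 + 3 = 18753; 18753−1 = 18752
i=3: 18752 = 5^(5 + 1) + 5^5 + 2 (b=5); 5→6: 6^(6 + 1) + 6^6 + 2 = 326594; 326594−1 = 326593
i=4: 326593 = 6^(6 + 1) + 6^6 + 1 (b=6); 6→7: 7^(7 + 1) + 7^7 + 1 = 6588345; 6588345−1 = 6588344
i=5: 6588344 = 7^(7 + 1) + 7^7 (b=7); 7→8: 8^(8 + 1) + 8^8 = 150994944; 150994944−1 = 150994943
i=6: 150994943 = 8^(8 + 1) + 7·8^7 + 7·8^6 + 7·8^5 + 7·8^4 + 7·8^3 + 7·8^2 + 7·8 + 7 (b=8); 8→9: 9^(9 + 1) + 7·9^7 + 7·9^6 + 7·9^5 + 7·9^4 + 7·9^3 + 7·9^2 + 7·9 + 7 = 3524450281; 3524450281−1 = 3524450280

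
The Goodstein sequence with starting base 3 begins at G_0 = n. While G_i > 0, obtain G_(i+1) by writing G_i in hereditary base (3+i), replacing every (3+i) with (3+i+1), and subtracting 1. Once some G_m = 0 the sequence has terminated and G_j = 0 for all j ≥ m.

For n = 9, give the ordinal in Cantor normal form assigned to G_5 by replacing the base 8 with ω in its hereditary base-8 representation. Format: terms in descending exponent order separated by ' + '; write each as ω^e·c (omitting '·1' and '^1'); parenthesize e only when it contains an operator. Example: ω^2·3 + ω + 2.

ω·2 + 7

base 3: 9 = 3^2; at 4: 4^2 = 16; next = 15
base 4: 15 = 3·4 + 3; at 5: 3·5 + 3 = 18; next = 17
base 5: 17 = 3·5 + 2; at 6: 3·6 + 2 = 20; next = 19
base 6: 19 = 3·6 + 1; at 7: 3·7 + 1 = 22; next = 21
base 7: 21 = 3·7; at 8: 3·8 = 24; next = 23
base 8: 23 = 2·8 + 7; at 9: 2·9 + 7 = 25; next = 24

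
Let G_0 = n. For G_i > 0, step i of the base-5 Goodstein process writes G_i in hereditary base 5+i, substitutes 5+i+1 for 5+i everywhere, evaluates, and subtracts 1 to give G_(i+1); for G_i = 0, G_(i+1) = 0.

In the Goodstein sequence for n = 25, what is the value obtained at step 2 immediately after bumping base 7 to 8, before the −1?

44

G_0 = 25. HB_5(25) = 5^2. Bump = 36. G_1 = 35.
G_1 = 35. HB_6(35) = 5·6 + 5. Bump = 40. G_2 = 39.
G_2 = 39. HB_7(39) = 5·7 + 4. Bump = 44. G_3 = 43.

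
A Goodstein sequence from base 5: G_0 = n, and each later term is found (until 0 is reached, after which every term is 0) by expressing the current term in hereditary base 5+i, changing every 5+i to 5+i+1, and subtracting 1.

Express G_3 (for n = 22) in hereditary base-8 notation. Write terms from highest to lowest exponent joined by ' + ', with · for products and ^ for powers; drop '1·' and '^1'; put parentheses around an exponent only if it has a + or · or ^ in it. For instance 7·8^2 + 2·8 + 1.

(0) 22|_5 = 4·5 + 2 ↦ 4·6 + 2|_6 = 26 ⇒ 25
(1) 25|_6 = 4·6 + 1 ↦ 4·7 + 1|_7 = 29 ⇒ 28
(2) 28|_7 = 4·7 ↦ 4·8|_8 = 32 ⇒ 31

3·8 + 7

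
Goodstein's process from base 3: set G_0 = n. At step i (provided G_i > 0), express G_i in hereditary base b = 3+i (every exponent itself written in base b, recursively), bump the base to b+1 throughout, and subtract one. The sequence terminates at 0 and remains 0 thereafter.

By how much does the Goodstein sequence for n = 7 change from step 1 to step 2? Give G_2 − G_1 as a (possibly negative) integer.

1

[0] 7 ≡ 2·3 + 1 (base 3). Lift 4: 9. −1: 8.
[1] 8 ≡ 2·4 (base 4). Lift 5: 10. −1: 9.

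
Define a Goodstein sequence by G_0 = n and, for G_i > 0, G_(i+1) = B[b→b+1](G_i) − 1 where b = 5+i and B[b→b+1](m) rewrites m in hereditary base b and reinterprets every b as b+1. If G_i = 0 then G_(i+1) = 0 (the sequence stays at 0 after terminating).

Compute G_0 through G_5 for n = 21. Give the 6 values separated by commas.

21, 24, 27, 29, 31, 33

[0] 21 ≡ 4·5 + 1 (base 5). Lift 6: 25. −1: 24.
[1] 24 ≡ 4·6 (base 6). Lift 7: 28. −1: 27.
[2] 27 ≡ 3·7 + 6 (base 7). Lift 8: 30. −1: 29.
[3] 29 ≡ 3·8 + 5 (base 8). Lift 9: 32. −1: 31.
[4] 31 ≡ 3·9 + 4 (base 9). Lift 10: 34. −1: 33.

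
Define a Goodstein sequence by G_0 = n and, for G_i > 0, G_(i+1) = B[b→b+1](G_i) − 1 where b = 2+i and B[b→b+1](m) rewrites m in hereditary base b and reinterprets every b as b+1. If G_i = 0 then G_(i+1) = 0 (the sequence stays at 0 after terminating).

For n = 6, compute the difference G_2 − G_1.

228

6 —HB2→ 2^2 + 2 —bump→ 3^3 + 3 = 30 —(−1)→ 29
29 —HB3→ 3^3 + 2 —bump→ 4^4 + 2 = 258 —(−1)→ 257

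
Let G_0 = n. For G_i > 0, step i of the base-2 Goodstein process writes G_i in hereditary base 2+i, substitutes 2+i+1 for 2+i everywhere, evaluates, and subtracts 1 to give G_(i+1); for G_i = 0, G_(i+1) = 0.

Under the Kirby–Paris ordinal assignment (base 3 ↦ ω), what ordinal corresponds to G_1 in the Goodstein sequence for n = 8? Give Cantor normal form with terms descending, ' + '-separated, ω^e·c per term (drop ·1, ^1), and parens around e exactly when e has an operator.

step 0: 8 = 2^(2 + 1); sub 3 for 2: 3^(3 + 1); = 81; G_1 = 81−1 = 80
step 1: 80 = 2·3^3 + 2·3^2 + 2·3 + 2; sub 4 for 3: 2·4^4 + 2·4^2 + 2·4 + 2; = 554; G_2 = 554−1 = 553

ω^ω·2 + ω^2·2 + ω·2 + 2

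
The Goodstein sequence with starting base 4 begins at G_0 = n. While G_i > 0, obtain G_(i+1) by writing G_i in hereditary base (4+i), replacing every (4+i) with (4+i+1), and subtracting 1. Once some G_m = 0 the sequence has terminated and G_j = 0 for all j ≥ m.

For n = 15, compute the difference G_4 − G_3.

2

(0) 15|_4 = 3·4 + 3 ↦ 3·5 + 3|_5 = 18 ⇒ 17
(1) 17|_5 = 3·5 + 2 ↦ 3·6 + 2|_6 = 20 ⇒ 19
(2) 19|_6 = 3·6 + 1 ↦ 3·7 + 1|_7 = 22 ⇒ 21
(3) 21|_7 = 3·7 ↦ 3·8|_8 = 24 ⇒ 23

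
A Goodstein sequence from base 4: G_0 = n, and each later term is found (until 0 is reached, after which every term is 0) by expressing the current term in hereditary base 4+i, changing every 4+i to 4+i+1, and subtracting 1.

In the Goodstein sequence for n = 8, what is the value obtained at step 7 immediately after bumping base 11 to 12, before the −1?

8

8 —HB4→ 2·4 —bump→ 2·5 = 10 —(−1)→ 9
9 —HB5→ 5 + 4 —bump→ 6 + 4 = 10 —(−1)→ 9
9 —HB6→ 6 + 3 —bump→ 7 + 3 = 10 —(−1)→ 9
9 —HB7→ 7 + 2 —bump→ 8 + 2 = 10 —(−1)→ 9
9 —HB8→ 8 + 1 —bump→ 9 + 1 = 10 —(−1)→ 9
9 —HB9→ 9 —bump→ 10 = 10 —(−1)→ 9
9 —HB10→ 9 —bump→ 9 = 9 —(−1)→ 8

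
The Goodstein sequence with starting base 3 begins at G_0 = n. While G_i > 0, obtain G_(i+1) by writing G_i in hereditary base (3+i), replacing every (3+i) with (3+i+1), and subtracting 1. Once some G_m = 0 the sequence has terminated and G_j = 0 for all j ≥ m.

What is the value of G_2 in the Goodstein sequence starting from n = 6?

step 0: 6 = 2·3; sub 4 for 3: 2·4; = 8; G_1 = 8−1 = 7
step 1: 7 = 4 + 3; sub 5 for 4: 5 + 3; = 8; G_2 = 8−1 = 7
step 2: 7 = 5 + 2; sub 6 for 5: 6 + 2; = 8; G_3 = 8−1 = 7

7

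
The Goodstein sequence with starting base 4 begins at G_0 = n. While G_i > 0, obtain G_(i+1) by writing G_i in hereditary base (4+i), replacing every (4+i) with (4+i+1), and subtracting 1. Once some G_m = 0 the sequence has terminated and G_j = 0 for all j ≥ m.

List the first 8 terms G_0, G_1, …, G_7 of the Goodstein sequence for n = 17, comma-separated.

17 —HB4→ 4^2 + 1 —bump→ 5^2 + 1 = 26 —(−1)→ 25
25 —HB5→ 5^2 —bump→ 6^2 = 36 —(−1)→ 35
35 —HB6→ 5·6 + 5 —bump→ 5·7 + 5 = 40 —(−1)→ 39
39 —HB7→ 5·7 + 4 —bump→ 5·8 + 4 = 44 —(−1)→ 43
43 —HB8→ 5·8 + 3 —bump→ 5·9 + 3 = 48 —(−1)→ 47
47 —HB9→ 5·9 + 2 —bump→ 5·10 + 2 = 52 —(−1)→ 51
51 —HB10→ 5·10 + 1 —bump→ 5·11 + 1 = 56 —(−1)→ 55

17, 25, 35, 39, 43, 47, 51, 55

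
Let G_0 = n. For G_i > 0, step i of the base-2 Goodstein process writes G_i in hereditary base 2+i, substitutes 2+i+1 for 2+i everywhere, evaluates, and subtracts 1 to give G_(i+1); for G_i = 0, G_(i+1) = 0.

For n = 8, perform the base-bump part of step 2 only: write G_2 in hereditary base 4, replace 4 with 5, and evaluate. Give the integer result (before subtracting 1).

6311

(0) 8|_2 = 2^(2 + 1) ↦ 3^(3 + 1)|_3 = 81 ⇒ 80
(1) 80|_3 = 2·3^3 + 2·3^2 + 2·3 + 2 ↦ 2·4^4 + 2·4^2 + 2·4 + 2|_4 = 554 ⇒ 553
(2) 553|_4 = 2·4^4 + 2·4^2 + 2·4 + 1 ↦ 2·5^5 + 2·5^2 + 2·5 + 1|_5 = 6311 ⇒ 6310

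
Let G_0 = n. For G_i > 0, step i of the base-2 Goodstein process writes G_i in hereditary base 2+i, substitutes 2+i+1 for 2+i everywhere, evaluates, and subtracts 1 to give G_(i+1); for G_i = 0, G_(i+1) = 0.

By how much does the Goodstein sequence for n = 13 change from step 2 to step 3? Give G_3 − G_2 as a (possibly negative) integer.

[0] 13 ≡ 2^(2 + 1) + 2^2 + 1 (base 2). Lift 3: 109. −1: 108.
[1] 108 ≡ 3^(3 + 1) + 3^3 (base 3). Lift 4: 1280. −1: 1279.
[2] 1279 ≡ 4^(4 + 1) + 3·4^3 + 3·4^2 + 3·4 + 3 (base 4). Lift 5: 16093. −1: 16092.

14813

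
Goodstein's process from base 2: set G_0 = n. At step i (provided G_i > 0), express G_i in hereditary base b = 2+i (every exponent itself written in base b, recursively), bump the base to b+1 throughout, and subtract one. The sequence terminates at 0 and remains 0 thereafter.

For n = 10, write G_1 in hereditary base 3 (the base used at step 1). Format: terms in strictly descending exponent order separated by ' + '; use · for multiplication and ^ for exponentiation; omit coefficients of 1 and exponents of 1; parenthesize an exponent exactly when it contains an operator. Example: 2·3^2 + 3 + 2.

3^(3 + 1) + 2

[0] 10 ≡ 2^(2 + 1) + 2 (base 2). Lift 3: 84. −1: 83.
[1] 83 ≡ 3^(3 + 1) + 2 (base 3). Lift 4: 1026. −1: 1025.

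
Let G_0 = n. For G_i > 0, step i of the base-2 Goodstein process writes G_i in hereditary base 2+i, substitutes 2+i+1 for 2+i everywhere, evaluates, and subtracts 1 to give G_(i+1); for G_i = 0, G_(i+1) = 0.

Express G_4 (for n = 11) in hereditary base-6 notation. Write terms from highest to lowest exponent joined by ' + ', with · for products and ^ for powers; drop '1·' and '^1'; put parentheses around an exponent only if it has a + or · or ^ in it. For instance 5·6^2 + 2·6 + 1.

6^(6 + 1) + 1

G_0=11  [base 2] 2^(2 + 1) + 2 + 1  →[2↦3]→  3^(3 + 1) + 3 + 1 = 85  −1 ⇒ G_1=84
G_1=84  [base 3] 3^(3 + 1) + 3  →[3↦4]→  4^(4 + 1) + 4 = 1028  −1 ⇒ G_2=1027
G_2=1027  [base 4] 4^(4 + 1) + 3  →[4↦5]→  5^(5 + 1) + 3 = 15628  −1 ⇒ G_3=15627
G_3=15627  [base 5] 5^(5 + 1) + 2  →[5↦6]→  6^(6 + 1) + 2 = 279938  −1 ⇒ G_4=279937
G_4=279937  [base 6] 6^(6 + 1) + 1  →[6↦7]→  7^(7 + 1) + 1 = 5764802  −1 ⇒ G_5=5764801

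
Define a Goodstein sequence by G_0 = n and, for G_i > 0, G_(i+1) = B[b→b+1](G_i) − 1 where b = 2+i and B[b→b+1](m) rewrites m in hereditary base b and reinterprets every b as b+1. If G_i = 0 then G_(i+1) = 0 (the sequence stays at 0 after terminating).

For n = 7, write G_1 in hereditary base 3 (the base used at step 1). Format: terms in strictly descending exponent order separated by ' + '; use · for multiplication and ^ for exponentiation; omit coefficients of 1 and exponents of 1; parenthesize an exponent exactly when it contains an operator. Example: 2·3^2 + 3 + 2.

i=0: 7 = 2^2 + 2 + 1 (b=2); 2→3: 3^3 + 3 + 1 = 31; 31−1 = 30
i=1: 30 = 3^3 + 3 (b=3); 3→4: 4^4 + 4 = 260; 260−1 = 259

3^3 + 3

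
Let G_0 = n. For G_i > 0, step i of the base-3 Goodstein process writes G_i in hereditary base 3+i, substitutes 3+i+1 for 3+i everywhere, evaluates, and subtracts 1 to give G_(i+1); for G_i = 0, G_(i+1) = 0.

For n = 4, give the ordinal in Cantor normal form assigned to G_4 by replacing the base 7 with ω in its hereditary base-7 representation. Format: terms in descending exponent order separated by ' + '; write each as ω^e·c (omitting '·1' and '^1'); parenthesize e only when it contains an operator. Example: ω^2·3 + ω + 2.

base 3: 4 = 3 + 1; at 4: 4 + 1 = 5; next = 4
base 4: 4 = 4; at 5: 5 = 5; next = 4
base 5: 4 = 4; at 6: 4 = 4; next = 3
base 6: 3 = 3; at 7: 3 = 3; next = 2
base 7: 2 = 2; at 8: 2 = 2; next = 1

2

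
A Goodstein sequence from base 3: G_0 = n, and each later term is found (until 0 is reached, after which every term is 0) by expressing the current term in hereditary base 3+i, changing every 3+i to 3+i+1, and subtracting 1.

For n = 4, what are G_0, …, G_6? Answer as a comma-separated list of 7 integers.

4, 4, 4, 3, 2, 1, 0

base 3: 4 = 3 + 1; at 4: 4 + 1 = 5; next = 4
base 4: 4 = 4; at 5: 5 = 5; next = 4
base 5: 4 = 4; at 6: 4 = 4; next = 3
base 6: 3 = 3; at 7: 3 = 3; next = 2
base 7: 2 = 2; at 8: 2 = 2; next = 1
base 8: 1 = 1; at 9: 1 = 1; next = 0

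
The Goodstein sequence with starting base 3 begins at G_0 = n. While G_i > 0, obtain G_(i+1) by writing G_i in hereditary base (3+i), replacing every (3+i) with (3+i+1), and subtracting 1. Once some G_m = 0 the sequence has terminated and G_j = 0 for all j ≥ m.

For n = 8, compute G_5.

11

8 —HB3→ 2·3 + 2 —bump→ 2·4 + 2 = 10 —(−1)→ 9
9 —HB4→ 2·4 + 1 —bump→ 2·5 + 1 = 11 —(−1)→ 10
10 —HB5→ 2·5 —bump→ 2·6 = 12 —(−1)→ 11
11 —HB6→ 6 + 5 —bump→ 7 + 5 = 12 —(−1)→ 11
11 —HB7→ 7 + 4 —bump→ 8 + 4 = 12 —(−1)→ 11
11 —HB8→ 8 + 3 —bump→ 9 + 3 = 12 —(−1)→ 11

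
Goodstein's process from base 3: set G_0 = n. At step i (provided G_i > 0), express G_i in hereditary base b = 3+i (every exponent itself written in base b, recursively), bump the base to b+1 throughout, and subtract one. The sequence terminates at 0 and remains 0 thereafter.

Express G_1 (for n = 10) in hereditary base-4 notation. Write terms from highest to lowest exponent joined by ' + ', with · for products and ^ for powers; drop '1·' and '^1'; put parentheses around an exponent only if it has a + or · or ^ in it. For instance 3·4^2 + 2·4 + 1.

4^2

10 —HB3→ 3^2 + 1 —bump→ 4^2 + 1 = 17 —(−1)→ 16
16 —HB4→ 4^2 —bump→ 5^2 = 25 —(−1)→ 24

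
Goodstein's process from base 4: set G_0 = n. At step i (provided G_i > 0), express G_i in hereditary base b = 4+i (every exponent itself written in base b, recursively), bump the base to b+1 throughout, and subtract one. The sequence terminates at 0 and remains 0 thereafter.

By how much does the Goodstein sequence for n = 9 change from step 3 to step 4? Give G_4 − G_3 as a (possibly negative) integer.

(0) 9|_4 = 2·4 + 1 ↦ 2·5 + 1|_5 = 11 ⇒ 10
(1) 10|_5 = 2·5 ↦ 2·6|_6 = 12 ⇒ 11
(2) 11|_6 = 6 + 5 ↦ 7 + 5|_7 = 12 ⇒ 11
(3) 11|_7 = 7 + 4 ↦ 8 + 4|_8 = 12 ⇒ 11

0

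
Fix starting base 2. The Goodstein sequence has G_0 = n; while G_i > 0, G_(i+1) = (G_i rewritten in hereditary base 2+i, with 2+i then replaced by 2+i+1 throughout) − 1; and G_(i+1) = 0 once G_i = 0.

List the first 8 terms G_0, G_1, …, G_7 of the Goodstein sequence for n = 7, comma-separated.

7, 30, 259, 3127, 46657, 823543, 16777215, 37665879

(0) 7|_2 = 2^2 + 2 + 1 ↦ 3^3 + 3 + 1|_3 = 31 ⇒ 30
(1) 30|_3 = 3^3 + 3 ↦ 4^4 + 4|_4 = 260 ⇒ 259
(2) 259|_4 = 4^4 + 3 ↦ 5^5 + 3|_5 = 3128 ⇒ 3127
(3) 3127|_5 = 5^5 + 2 ↦ 6^6 + 2|_6 = 46658 ⇒ 46657
(4) 46657|_6 = 6^6 + 1 ↦ 7^7 + 1|_7 = 823544 ⇒ 823543
(5) 823543|_7 = 7^7 ↦ 8^8|_8 = 16777216 ⇒ 16777215
(6) 16777215|_8 = 7·8^7 + 7·8^6 + 7·8^5 + 7·8^4 + 7·8^3 + 7·8^2 + 7·8 + 7 ↦ 7·9^7 + 7·9^6 + 7·9^5 + 7·9^4 + 7·9^3 + 7·9^2 + 7·9 + 7|_9 = 37665880 ⇒ 37665879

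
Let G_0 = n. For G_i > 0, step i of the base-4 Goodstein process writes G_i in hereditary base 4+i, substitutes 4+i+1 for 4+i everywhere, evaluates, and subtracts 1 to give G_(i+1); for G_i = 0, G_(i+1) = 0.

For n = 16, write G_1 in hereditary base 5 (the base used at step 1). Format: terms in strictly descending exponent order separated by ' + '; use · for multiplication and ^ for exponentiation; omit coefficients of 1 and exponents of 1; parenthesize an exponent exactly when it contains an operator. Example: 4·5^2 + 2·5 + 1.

G_0=16  [base 4] 4^2  →[4↦5]→  5^2 = 25  −1 ⇒ G_1=24
G_1=24  [base 5] 4·5 + 4  →[5↦6]→  4·6 + 4 = 28  −1 ⇒ G_2=27

4·5 + 4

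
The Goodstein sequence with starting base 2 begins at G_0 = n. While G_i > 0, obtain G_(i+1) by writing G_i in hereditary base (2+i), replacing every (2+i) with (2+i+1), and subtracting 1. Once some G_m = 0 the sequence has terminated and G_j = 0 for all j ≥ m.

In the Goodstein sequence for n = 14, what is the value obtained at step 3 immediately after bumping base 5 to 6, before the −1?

326592

i=0: 14 = 2^(2 + 1) + 2^2 + 2 (b=2); 2→3: 3^(3 + 1) + 3^3 + 3 = 111; 111−1 = 110
i=1: 110 = 3^(3 + 1) + 3^3 + 2 (b=3); 3→4: 4^(4 + 1) + 4^4 + 2 = 1282; 1282−1 = 1281
i=2: 1281 = 4^(4 + 1) + 4^4 + 1 (b=4); 4→5: 5^(5 + 1) + 5^5 + 1 = 18751; 18751−1 = 18750
i=3: 18750 = 5^(5 + 1) + 5^5 (b=5); 5→6: 6^(6 + 1) + 6^6 = 326592; 326592−1 = 326591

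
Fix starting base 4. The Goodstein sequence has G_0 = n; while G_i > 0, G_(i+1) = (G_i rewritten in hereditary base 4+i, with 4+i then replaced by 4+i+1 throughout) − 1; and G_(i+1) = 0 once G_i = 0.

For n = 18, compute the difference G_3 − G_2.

12

G_0 = 18. HB_4(18) = 4^2 + 2. Bump = 27. G_1 = 26.
G_1 = 26. HB_5(26) = 5^2 + 1. Bump = 37. G_2 = 36.
G_2 = 36. HB_6(36) = 6^2. Bump = 49. G_3 = 48.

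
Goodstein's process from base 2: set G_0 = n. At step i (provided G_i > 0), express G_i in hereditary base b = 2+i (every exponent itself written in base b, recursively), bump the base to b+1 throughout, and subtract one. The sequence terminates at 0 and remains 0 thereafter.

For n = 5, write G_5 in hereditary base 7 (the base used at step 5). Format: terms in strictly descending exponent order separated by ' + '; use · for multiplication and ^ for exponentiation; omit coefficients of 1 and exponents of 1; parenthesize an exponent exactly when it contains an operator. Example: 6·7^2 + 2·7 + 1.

3·7^3 + 3·7^2 + 3·7

base 2: 5 = 2^2 + 1; at 3: 3^3 + 1 = 28; next = 27
base 3: 27 = 3^3; at 4: 4^4 = 256; next = 255
base 4: 255 = 3·4^3 + 3·4^2 + 3·4 + 3; at 5: 3·5^3 + 3·5^2 + 3·5 + 3 = 468; next = 467
base 5: 467 = 3·5^3 + 3·5^2 + 3·5 + 2; at 6: 3·6^3 + 3·6^2 + 3·6 + 2 = 776; next = 775
base 6: 775 = 3·6^3 + 3·6^2 + 3·6 + 1; at 7: 3·7^3 + 3·7^2 + 3·7 + 1 = 1198; next = 1197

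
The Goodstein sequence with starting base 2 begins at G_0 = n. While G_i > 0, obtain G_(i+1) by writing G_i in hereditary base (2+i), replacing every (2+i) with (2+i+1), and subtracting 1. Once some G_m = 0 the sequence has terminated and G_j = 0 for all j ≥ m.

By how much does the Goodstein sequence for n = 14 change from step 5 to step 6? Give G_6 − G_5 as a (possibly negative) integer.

step 0: 14 = 2^(2 + 1) + 2^2 + 2; sub 3 for 2: 3^(3 + 1) + 3^3 + 3; = 111; G_1 = 111−1 = 110
step 1: 110 = 3^(3 + 1) + 3^3 + 2; sub 4 for 3: 4^(4 + 1) + 4^4 + 2; = 1282; G_2 = 1282−1 = 1281
step 2: 1281 = 4^(4 + 1) + 4^4 + 1; sub 5 for 4: 5^(5 + 1) + 5^5 + 1; = 18751; G_3 = 18751−1 = 18750
step 3: 18750 = 5^(5 + 1) + 5^5; sub 6 for 5: 6^(6 + 1) + 6^6; = 326592; G_4 = 326592−1 = 326591
step 4: 326591 = 6^(6 + 1) + 5·6^5 + 5·6^4 + 5·6^3 + 5·6^2 + 5·6 + 5; sub 7 for 6: 7^(7 + 1) + 5·7^5 + 5·7^4 + 5·7^3 + 5·7^2 + 5·7 + 5; = 5862841; G_5 = 5862841−1 = 5862840
step 5: 5862840 = 7^(7 + 1) + 5·7^5 + 5·7^4 + 5·7^3 + 5·7^2 + 5·7 + 4; sub 8 for 7: 8^(8 + 1) + 5·8^5 + 5·8^4 + 5·8^3 + 5·8^2 + 5·8 + 4; = 134404972; G_6 = 134404972−1 = 134404971

128542131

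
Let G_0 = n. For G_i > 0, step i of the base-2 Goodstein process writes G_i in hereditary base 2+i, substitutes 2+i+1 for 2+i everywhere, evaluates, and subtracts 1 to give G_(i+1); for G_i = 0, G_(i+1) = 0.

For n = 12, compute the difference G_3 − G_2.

12 —HB2→ 2^(2 + 1) + 2^2 —bump→ 3^(3 + 1) + 3^3 = 108 —(−1)→ 107
107 —HB3→ 3^(3 + 1) + 2·3^2 + 2·3 + 2 —bump→ 4^(4 + 1) + 2·4^2 + 2·4 + 2 = 1066 —(−1)→ 1065
1065 —HB4→ 4^(4 + 1) + 2·4^2 + 2·4 + 1 —bump→ 5^(5 + 1) + 2·5^2 + 2·5 + 1 = 15686 —(−1)→ 15685

14620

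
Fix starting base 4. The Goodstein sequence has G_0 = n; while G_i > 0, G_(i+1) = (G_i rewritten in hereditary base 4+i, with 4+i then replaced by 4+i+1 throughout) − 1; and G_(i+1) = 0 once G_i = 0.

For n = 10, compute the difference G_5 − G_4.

0

[0] 10 ≡ 2·4 + 2 (base 4). Lift 5: 12. −1: 11.
[1] 11 ≡ 2·5 + 1 (base 5). Lift 6: 13. −1: 12.
[2] 12 ≡ 2·6 (base 6). Lift 7: 14. −1: 13.
[3] 13 ≡ 7 + 6 (base 7). Lift 8: 14. −1: 13.
[4] 13 ≡ 8 + 5 (base 8). Lift 9: 14. −1: 13.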